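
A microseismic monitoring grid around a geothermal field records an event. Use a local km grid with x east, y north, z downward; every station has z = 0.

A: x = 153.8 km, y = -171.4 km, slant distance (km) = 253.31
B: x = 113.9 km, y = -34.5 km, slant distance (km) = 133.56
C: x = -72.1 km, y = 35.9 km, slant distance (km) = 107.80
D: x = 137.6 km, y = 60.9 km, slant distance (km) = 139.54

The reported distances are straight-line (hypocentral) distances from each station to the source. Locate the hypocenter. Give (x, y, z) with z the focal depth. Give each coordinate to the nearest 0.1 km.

x ≈ 16.0 km, y ≈ 31.9 km, depth ≈ 62.0 km

Each station gives a sphere (x−x_i)² + (y−y_i)² + z² = d_i² (stations at z=0).
Subtracting the A sphere from B and C: z² cancels, leaving linear equations in x and y:
-79.8 x + 273.8 y = 7458.74
-451.8 x + 414.6 y = 5999.94
Solving: x ≈ 15.997, y ≈ 31.904 km (keep extra digits for the depth step; rounded: 16.0, 31.9).
Then from the A sphere: z² = 253.31² − (x − 153.8)² − (y + 171.4)² with x = 15.997, y = 31.904, so z ≈ 61.998 ≈ 62.0 km.
Check against D (with the unrounded solution): distance 139.54 ≈ 139.54 km. ✓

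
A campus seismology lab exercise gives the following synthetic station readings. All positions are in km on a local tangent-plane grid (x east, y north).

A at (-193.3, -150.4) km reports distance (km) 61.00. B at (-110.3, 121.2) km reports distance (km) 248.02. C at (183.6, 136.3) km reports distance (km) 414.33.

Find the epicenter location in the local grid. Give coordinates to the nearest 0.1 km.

x ≈ -137.7 km, y ≈ -125.3 km

Circle about each station: (x + 193.3)² + (y + 150.4)² = 61.00²; (x + 110.3)² + (y − 121.2)² = 248.02²; (x − 183.6)² + (y − 136.3)² = 414.33².
Subtracting pairs of circle equations eliminates x²+y² and gives linear equations (the radical axes):
166.0 x + 543.2 y = -90922.44
753.8 x + 573.4 y = -175646.75
Solving the 2×2 system: x ≈ -137.7, y ≈ -125.3 km.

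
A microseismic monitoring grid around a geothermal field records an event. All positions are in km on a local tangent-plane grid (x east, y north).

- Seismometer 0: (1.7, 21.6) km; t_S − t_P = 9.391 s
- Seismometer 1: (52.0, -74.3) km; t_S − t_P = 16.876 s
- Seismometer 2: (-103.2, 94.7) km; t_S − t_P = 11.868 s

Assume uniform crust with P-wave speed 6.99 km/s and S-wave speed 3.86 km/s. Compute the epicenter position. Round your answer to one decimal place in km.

-75.2 km east, -3.7 km north

Distance from S−P lag: d = Δt · v_P v_S / (v_P − v_S) = Δt · (6.99·3.86)/(6.99−3.86) ≈ 8.6203·Δt.
So d_Seismometer 0 = 80.95, d_Seismometer 1 = 145.48, d_Seismometer 2 = 102.31 km.
Circle about each station: (x − 1.7)² + (y − 21.6)² = 80.95²; (x − 52.0)² + (y + 74.3)² = 145.48²; (x + 103.2)² + (y − 94.7)² = 102.31².
Subtracting the Seismometer 0 equation from the Seismometer 1 and Seismometer 2 equations removes the quadratic terms:
100.6 x − 191.8 y = -6856.49
-209.8 x + 146.2 y = 15234.45
Solving the 2×2 system: x ≈ -75.2, y ≈ -3.7 km.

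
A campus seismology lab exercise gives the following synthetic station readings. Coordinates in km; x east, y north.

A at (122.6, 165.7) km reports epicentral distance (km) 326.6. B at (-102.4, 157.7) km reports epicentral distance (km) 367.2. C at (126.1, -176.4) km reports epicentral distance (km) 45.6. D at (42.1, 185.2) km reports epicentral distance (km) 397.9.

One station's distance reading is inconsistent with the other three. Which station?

D

Solve using three stations at a time. Using A, B, C (subtract circle equations pairwise → linear system) gives (x, y) ≈ (84.1, -158.6).
Distances from that point to each station vs reported:
  A: calculated 326.6 vs reported 326.6 → residual 0.0 km
  B: calculated 367.2 vs reported 367.2 → residual 0.0 km
  C: calculated 45.6 vs reported 45.6 → residual 0.0 km
  D: calculated 346.4 vs reported 397.9 → residual 51.5 km
A, B, C are mutually consistent (residuals ≈ 0); D is off by 51.5 km.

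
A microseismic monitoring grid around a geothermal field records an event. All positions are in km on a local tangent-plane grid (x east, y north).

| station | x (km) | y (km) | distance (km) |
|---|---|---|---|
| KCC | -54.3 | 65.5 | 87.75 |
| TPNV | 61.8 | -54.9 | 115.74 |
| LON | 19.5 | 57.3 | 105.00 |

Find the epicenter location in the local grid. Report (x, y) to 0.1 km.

(-49.2, -22.1)

Circle about each station: (x + 54.3)² + (y − 65.5)² = 87.75²; (x − 61.8)² + (y + 54.9)² = 115.74²; (x − 19.5)² + (y − 57.3)² = 105.00².
Subtracting pairs of circle equations eliminates x²+y² and gives linear equations (the radical axes):
232.2 x − 240.8 y = -6101.18
147.6 x − 16.4 y = -6900.14
Solving the 2×2 system: x ≈ -49.2, y ≈ -22.1 km.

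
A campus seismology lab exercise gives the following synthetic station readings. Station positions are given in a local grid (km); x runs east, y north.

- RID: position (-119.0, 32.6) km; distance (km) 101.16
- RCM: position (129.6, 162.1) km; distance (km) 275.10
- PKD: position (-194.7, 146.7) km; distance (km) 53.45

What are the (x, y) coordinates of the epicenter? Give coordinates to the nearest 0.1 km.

Circle about each station: (x + 119.0)² + (y − 32.6)² = 101.16²; (x − 129.6)² + (y − 162.1)² = 275.10²; (x + 194.7)² + (y − 146.7)² = 53.45².
Subtracting the RID equation from the RCM and PKD equations removes the quadratic terms:
497.2 x + 259.0 y = -37597.85
-151.4 x + 228.2 y = 51581.66
Solving the 2×2 system: x ≈ -143.7, y ≈ 130.7 km.
Check against RID (with the unrounded x, y): √((x + 119.0)²+(y − 32.6)²) = 101.16 ≈ 101.16 km. ✓

(-143.7, 130.7)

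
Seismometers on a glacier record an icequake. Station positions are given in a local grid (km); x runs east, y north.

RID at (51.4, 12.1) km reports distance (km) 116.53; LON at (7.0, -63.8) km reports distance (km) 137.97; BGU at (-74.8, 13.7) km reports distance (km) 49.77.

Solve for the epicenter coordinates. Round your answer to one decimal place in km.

-55.1 km east, 59.4 km north

Circle about each station: (x − 51.4)² + (y − 12.1)² = 116.53²; (x − 7.0)² + (y + 63.8)² = 137.97²; (x + 74.8)² + (y − 13.7)² = 49.77².
Subtracting pairs of circle equations eliminates x²+y² and gives linear equations (the radical axes):
-88.8 x − 151.8 y = -4125.41
-252.4 x + 3.2 y = 14096.55
Solving the 2×2 system: x ≈ -55.1, y ≈ 59.4 km.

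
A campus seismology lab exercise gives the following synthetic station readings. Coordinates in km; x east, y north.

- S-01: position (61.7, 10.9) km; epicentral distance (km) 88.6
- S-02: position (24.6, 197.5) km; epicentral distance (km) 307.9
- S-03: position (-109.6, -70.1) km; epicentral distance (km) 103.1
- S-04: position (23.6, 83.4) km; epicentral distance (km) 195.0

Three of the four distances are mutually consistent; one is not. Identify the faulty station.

S-01

Solve using three stations at a time. Using S-02, S-03, S-04 (subtract circle equations pairwise → linear system) gives (x, y) ≈ (-13.7, -108.0).
Distances from that point to each station vs reported:
  S-01: calculated 140.8 vs reported 88.6 → residual 52.2 km
  S-02: calculated 307.9 vs reported 307.9 → residual 0.0 km
  S-03: calculated 103.1 vs reported 103.1 → residual 0.0 km
  S-04: calculated 195.0 vs reported 195.0 → residual 0.0 km
S-02, S-03, S-04 are mutually consistent (residuals ≈ 0); S-01 is off by 52.2 km.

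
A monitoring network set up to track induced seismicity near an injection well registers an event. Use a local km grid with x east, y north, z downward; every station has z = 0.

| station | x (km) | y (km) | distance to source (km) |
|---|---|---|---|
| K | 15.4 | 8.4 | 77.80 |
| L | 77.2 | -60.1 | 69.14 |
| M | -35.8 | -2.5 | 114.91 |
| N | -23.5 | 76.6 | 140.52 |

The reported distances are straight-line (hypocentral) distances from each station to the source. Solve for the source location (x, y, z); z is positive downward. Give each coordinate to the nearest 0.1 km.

(64.3, -18.9, 54.0)

Each station gives a sphere (x−x_i)² + (y−y_i)² + z² = d_i² (stations at z=0).
Subtracting the K sphere from L and M: z² cancels, leaving linear equations in x and y:
123.6 x − 137.0 y = 10536.63
-102.4 x − 21.8 y = -6171.30
Solving: x ≈ 64.292, y ≈ -18.906 km (keep extra digits for the depth step; rounded: 64.3, -18.9).
Then from the K sphere: z² = 77.80² − (x − 15.4)² − (y − 8.4)² with x = 64.292, y = -18.906, so z ≈ 54.007 ≈ 54.0 km.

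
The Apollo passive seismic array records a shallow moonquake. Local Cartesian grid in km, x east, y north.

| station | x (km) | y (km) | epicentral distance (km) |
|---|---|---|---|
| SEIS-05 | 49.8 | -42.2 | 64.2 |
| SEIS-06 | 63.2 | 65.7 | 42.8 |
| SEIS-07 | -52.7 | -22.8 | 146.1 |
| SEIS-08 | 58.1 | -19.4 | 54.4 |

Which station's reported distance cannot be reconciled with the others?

Solve using three stations at a time. Using SEIS-06, SEIS-07, SEIS-08 (subtract circle equations pairwise → linear system) gives (x, y) ≈ (84.2, 28.4).
Distances from that point to each station vs reported:
  SEIS-05: calculated 78.5 vs reported 64.2 → residual 14.3 km
  SEIS-06: calculated 42.8 vs reported 42.8 → residual 0.0 km
  SEIS-07: calculated 146.1 vs reported 146.1 → residual 0.0 km
  SEIS-08: calculated 54.4 vs reported 54.4 → residual 0.0 km
SEIS-06, SEIS-07, SEIS-08 are mutually consistent (residuals ≈ 0); SEIS-05 is off by 14.3 km.

SEIS-05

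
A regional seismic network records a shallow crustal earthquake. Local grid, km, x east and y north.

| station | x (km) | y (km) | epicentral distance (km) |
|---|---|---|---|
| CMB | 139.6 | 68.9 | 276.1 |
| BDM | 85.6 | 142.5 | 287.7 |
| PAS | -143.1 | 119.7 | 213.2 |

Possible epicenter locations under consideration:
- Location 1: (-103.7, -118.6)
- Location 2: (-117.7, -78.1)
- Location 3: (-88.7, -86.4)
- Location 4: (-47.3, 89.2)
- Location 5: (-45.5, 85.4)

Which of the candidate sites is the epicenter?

For each candidate, compare |candidate − station| to the reported distance:
Location 1: residuals CMB 31.1, BDM 34.8, PAS 28.3 → max 34.8 km
Location 2: residuals CMB 20.2, BDM 12.3, PAS 13.8 → max 20.2 km
Location 3: residuals CMB 0.0, BDM 0.0, PAS 0.0 → max 0.0 km
Location 4: residuals CMB 88.1, BDM 144.5, PAS 112.7 → max 144.5 km
Location 5: residuals CMB 90.3, BDM 144.7, PAS 109.7 → max 144.7 km
Only Location 3 has all residuals ≈ 0.

Location 3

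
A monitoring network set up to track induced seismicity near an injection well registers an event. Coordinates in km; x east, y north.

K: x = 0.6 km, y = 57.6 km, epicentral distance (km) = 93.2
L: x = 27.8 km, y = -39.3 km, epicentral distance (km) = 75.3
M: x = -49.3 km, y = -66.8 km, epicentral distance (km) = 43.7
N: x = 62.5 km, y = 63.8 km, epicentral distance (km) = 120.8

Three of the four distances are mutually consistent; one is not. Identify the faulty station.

Solve using three stations at a time. Using K, L, M (subtract circle equations pairwise → linear system) gives (x, y) ≈ (-45.8, -23.2).
Distances from that point to each station vs reported:
  K: calculated 93.2 vs reported 93.2 → residual 0.0 km
  L: calculated 75.3 vs reported 75.3 → residual 0.0 km
  M: calculated 43.7 vs reported 43.7 → residual 0.0 km
  N: calculated 138.9 vs reported 120.8 → residual 18.1 km
K, L, M are mutually consistent (residuals ≈ 0); N is off by 18.1 km.

N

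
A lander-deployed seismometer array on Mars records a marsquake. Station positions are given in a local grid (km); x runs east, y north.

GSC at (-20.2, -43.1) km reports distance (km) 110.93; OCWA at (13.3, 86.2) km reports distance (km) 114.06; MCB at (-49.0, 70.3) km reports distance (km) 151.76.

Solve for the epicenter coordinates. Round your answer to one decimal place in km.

x ≈ 83.5 km, y ≈ -3.7 km

Circle about each station: (x + 20.2)² + (y + 43.1)² = 110.93²; (x − 13.3)² + (y − 86.2)² = 114.06²; (x + 49.0)² + (y − 70.3)² = 151.76².
Subtracting the GSC equation from the OCWA and MCB equations removes the quadratic terms:
67.0 x + 258.6 y = 4637.46
-57.6 x + 226.8 y = -5648.19
Solving the 2×2 system: x ≈ 83.5, y ≈ -3.7 km.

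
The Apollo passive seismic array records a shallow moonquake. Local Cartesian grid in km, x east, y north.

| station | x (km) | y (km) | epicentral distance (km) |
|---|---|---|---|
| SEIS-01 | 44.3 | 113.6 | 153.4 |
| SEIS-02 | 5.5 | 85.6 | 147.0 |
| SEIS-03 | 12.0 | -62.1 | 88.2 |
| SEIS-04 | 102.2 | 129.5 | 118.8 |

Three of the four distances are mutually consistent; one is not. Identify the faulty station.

SEIS-04

Solve using three stations at a time. Using SEIS-01, SEIS-02, SEIS-03 (subtract circle equations pairwise → linear system) gives (x, y) ≈ (94.6, -31.3).
Distances from that point to each station vs reported:
  SEIS-01: calculated 153.4 vs reported 153.4 → residual 0.0 km
  SEIS-02: calculated 147.0 vs reported 147.0 → residual 0.0 km
  SEIS-03: calculated 88.1 vs reported 88.2 → residual 0.1 km
  SEIS-04: calculated 161.0 vs reported 118.8 → residual 42.2 km
SEIS-01, SEIS-02, SEIS-03 are mutually consistent (residuals ≈ 0); SEIS-04 is off by 42.2 km.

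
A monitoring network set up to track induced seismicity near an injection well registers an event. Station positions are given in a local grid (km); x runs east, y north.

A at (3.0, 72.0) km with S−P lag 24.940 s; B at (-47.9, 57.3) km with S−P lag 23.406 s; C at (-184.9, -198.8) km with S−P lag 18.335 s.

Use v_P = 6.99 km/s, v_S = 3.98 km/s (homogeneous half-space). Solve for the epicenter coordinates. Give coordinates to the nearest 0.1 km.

Distance from S−P lag: d = Δt · v_P v_S / (v_P − v_S) = Δt · (6.99·3.98)/(6.99−3.98) ≈ 9.2426·Δt.
So d_A = 230.51, d_B = 216.33, d_C = 169.46 km.
Circle about each station: (x − 3.0)² + (y − 72.0)² = 230.51²; (x + 47.9)² + (y − 57.3)² = 216.33²; (x + 184.9)² + (y + 198.8)² = 169.46².
Subtracting the A equation from the B and C equations removes the quadratic terms:
-101.8 x − 29.4 y = 6720.89
-375.8 x − 541.6 y = 92934.62
Solving the 2×2 system: x ≈ -20.6, y ≈ -157.3 km.
Check against A (with the unrounded x, y): √((x − 3.0)²+(y − 72.0)²) = 230.52 ≈ 230.51 km. ✓

x ≈ -20.6 km, y ≈ -157.3 km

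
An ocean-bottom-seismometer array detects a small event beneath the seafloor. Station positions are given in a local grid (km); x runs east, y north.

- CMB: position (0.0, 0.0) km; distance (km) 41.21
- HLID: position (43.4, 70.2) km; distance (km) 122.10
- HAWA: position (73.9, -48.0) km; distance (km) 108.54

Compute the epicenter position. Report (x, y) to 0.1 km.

Circle about each station: x² + y² = 41.21²; (x − 43.4)² + (y − 70.2)² = 122.10²; (x − 73.9)² + (y + 48.0)² = 108.54².
Subtracting pairs of circle equations eliminates x²+y² and gives linear equations (the radical axes):
86.8 x + 140.4 y = -6398.55
147.8 x − 96.0 y = -2317.46
Solving the 2×2 system: x ≈ -32.3, y ≈ -25.6 km.
Check against CMB (with the unrounded x, y): √(x²+y²) = 41.22 ≈ 41.21 km. ✓

x ≈ -32.3 km, y ≈ -25.6 km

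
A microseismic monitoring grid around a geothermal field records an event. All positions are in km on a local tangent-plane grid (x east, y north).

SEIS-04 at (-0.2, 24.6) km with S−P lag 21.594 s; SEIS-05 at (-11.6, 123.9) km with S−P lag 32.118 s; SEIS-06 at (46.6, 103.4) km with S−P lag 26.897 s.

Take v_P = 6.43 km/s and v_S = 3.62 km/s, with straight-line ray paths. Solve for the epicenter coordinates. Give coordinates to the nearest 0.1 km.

Distance from S−P lag: d = Δt · v_P v_S / (v_P − v_S) = Δt · (6.43·3.62)/(6.43−3.62) ≈ 8.2835·Δt.
So d_SEIS-04 = 178.87, d_SEIS-05 = 266.05, d_SEIS-06 = 222.80 km.
Circle about each station: (x + 0.2)² + (y − 24.6)² = 178.87²; (x + 11.6)² + (y − 123.9)² = 266.05²; (x − 46.6)² + (y − 103.4)² = 222.80².
Subtracting pairs of circle equations eliminates x²+y² and gives linear equations (the radical axes):
-22.8 x + 198.6 y = -23907.56
93.6 x + 157.6 y = -5387.44
Solving the 2×2 system: x ≈ 121.6, y ≈ -106.4 km.
Check against SEIS-04 (with the unrounded x, y): √((x + 0.2)²+(y − 24.6)²) = 178.90 ≈ 178.87 km. ✓

x ≈ 121.6 km, y ≈ -106.4 km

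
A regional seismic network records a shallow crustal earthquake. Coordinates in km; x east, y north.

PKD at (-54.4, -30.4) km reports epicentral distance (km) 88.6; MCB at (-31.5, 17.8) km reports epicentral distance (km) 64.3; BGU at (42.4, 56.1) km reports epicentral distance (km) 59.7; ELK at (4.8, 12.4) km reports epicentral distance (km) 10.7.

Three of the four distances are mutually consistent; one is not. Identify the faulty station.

Solve using three stations at a time. Using PKD, MCB, BGU (subtract circle equations pairwise → linear system) gives (x, y) ≈ (29.6, -2.2).
Distances from that point to each station vs reported:
  PKD: calculated 88.6 vs reported 88.6 → residual 0.0 km
  MCB: calculated 64.3 vs reported 64.3 → residual 0.0 km
  BGU: calculated 59.7 vs reported 59.7 → residual 0.0 km
  ELK: calculated 28.8 vs reported 10.7 → residual 18.1 km
PKD, MCB, BGU are mutually consistent (residuals ≈ 0); ELK is off by 18.1 km.

ELK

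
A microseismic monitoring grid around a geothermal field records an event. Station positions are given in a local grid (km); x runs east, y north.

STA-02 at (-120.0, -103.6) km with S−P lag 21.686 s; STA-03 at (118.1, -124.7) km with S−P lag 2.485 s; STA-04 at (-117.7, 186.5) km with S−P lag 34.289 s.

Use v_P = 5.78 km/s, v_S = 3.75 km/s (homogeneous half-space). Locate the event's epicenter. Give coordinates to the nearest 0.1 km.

111.5 km east, -99.0 km north

Distance from S−P lag: d = Δt · v_P v_S / (v_P − v_S) = Δt · (5.78·3.75)/(5.78−3.75) ≈ 10.6773·Δt.
So d_STA-02 = 231.55, d_STA-03 = 26.53, d_STA-04 = 366.12 km.
Circle about each station: (x + 120.0)² + (y + 103.6)² = 231.55²; (x − 118.1)² + (y + 124.7)² = 26.53²; (x + 117.7)² + (y − 186.5)² = 366.12².
Subtracting pairs of circle equations eliminates x²+y² and gives linear equations (the radical axes):
476.2 x − 42.2 y = 57276.30
4.6 x + 580.2 y = -56925.87
Solving the 2×2 system: x ≈ 111.5, y ≈ -99.0 km.
Check against STA-02 (with the unrounded x, y): √((x + 120.0)²+(y + 103.6)²) = 231.55 ≈ 231.55 km. ✓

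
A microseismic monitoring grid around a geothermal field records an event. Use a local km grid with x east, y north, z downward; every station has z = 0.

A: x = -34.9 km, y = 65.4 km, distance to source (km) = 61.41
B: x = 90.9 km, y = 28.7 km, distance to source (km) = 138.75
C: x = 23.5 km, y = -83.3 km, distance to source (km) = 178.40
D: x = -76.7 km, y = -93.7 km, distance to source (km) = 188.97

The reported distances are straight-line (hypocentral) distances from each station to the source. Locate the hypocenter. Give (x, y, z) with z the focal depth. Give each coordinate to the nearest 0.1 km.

(-24.5, 78.0, 59.2)

Each station gives a sphere (x−x_i)² + (y−y_i)² + z² = d_i² (stations at z=0).
Subtracting the A sphere from B and C: z² cancels, leaving linear equations in x and y:
251.6 x − 73.4 y = -11889.04
116.8 x − 297.4 y = -26059.40
Solving: x ≈ -24.498, y ≈ 78.003 km (keep extra digits for the depth step; rounded: -24.5, 78.0).
Then from the A sphere: z² = 61.41² − (x + 34.9)² − (y − 65.4)² with x = -24.498, y = 78.003, so z ≈ 59.196 ≈ 59.2 km.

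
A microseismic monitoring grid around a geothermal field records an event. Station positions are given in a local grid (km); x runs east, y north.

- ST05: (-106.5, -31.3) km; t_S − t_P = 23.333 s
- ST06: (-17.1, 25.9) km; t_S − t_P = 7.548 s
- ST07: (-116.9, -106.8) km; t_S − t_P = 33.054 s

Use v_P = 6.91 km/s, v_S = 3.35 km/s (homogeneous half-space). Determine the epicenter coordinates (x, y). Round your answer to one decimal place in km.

Distance from S−P lag: d = Δt · v_P v_S / (v_P − v_S) = Δt · (6.91·3.35)/(6.91−3.35) ≈ 6.5024·Δt.
So d_ST05 = 151.72, d_ST06 = 49.08, d_ST07 = 214.93 km.
Circle about each station: (x + 106.5)² + (y + 31.3)² = 151.72²; (x + 17.1)² + (y − 25.9)² = 49.08²; (x + 116.9)² + (y + 106.8)² = 214.93².
Subtracting the ST05 equation from the ST06 and ST07 equations removes the quadratic terms:
178.8 x + 114.4 y = 9251.39
-20.8 x − 151.0 y = -10426.04
Solving the 2×2 system: x ≈ 8.3, y ≈ 67.9 km.

(8.3, 67.9)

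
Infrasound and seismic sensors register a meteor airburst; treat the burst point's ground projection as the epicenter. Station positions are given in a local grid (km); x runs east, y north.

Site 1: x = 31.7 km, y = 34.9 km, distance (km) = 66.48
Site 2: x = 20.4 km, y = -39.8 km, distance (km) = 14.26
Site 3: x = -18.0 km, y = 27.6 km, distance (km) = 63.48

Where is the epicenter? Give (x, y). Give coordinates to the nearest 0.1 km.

Circle about each station: (x − 31.7)² + (y − 34.9)² = 66.48²; (x − 20.4)² + (y + 39.8)² = 14.26²; (x + 18.0)² + (y − 27.6)² = 63.48².
Subtracting pairs of circle equations eliminates x²+y² and gives linear equations (the radical axes):
-22.6 x − 149.4 y = 3993.54
-99.4 x − 14.6 y = -747.26
Solving the 2×2 system: x ≈ 11.7, y ≈ -28.5 km.

11.7 km east, -28.5 km north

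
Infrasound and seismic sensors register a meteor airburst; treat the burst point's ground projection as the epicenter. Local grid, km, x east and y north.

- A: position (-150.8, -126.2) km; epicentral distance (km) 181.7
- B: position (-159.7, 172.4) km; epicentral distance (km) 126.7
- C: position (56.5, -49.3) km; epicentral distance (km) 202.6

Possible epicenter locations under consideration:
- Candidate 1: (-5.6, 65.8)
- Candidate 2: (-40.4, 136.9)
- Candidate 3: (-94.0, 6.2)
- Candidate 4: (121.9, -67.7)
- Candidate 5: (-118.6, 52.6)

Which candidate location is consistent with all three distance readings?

Candidate 5

For each candidate, compare |candidate − station| to the reported distance:
Candidate 1: residuals A 59.0, B 60.7, C 71.8 → max 71.8 km
Candidate 2: residuals A 103.6, B 2.2, C 7.3 → max 103.6 km
Candidate 3: residuals A 37.6, B 52.0, C 42.2 → max 52.0 km
Candidate 4: residuals A 97.2, B 243.4, C 134.7 → max 243.4 km
Candidate 5: residuals A 0.0, B 0.0, C 0.0 → max 0.0 km
Only Candidate 5 has all residuals ≈ 0.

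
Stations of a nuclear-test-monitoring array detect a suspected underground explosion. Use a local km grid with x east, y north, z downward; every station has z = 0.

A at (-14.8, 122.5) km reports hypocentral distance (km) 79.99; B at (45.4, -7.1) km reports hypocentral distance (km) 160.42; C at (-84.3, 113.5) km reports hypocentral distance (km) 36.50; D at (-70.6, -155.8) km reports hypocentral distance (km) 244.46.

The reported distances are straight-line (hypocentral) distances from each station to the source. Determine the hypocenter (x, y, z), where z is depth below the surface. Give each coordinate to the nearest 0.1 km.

Each station gives a sphere (x−x_i)² + (y−y_i)² + z² = d_i² (stations at z=0).
Subtracting the A sphere from B and C: z² cancels, leaving linear equations in x and y:
120.4 x − 259.2 y = -32449.90
-139.0 x − 18.0 y = 9829.60
Solving: x ≈ -81.996, y ≈ 87.105 km (keep extra digits for the depth step; rounded: -82.0, 87.1).
Then from the A sphere: z² = 79.99² − (x + 14.8)² − (y − 122.5)² with x = -81.996, y = 87.105, so z ≈ 25.106 ≈ 25.1 km.
Check against D (with the unrounded solution): distance 244.46 ≈ 244.46 km. ✓

(-82.0, 87.1, 25.1)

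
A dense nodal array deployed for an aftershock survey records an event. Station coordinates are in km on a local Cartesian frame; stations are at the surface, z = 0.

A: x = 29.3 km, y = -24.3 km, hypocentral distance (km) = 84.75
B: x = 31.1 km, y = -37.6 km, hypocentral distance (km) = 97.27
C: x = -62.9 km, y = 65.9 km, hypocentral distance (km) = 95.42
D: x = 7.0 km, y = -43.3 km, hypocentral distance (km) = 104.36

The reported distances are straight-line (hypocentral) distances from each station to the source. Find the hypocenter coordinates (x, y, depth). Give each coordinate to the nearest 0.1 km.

x ≈ 26.3 km, y ≈ 54.2 km, depth ≈ 31.8 km

Each station gives a sphere (x−x_i)² + (y−y_i)² + z² = d_i² (stations at z=0).
Subtracting the A sphere from B and C: z² cancels, leaving linear equations in x and y:
3.6 x − 26.6 y = -1346.90
-184.4 x + 180.4 y = 4927.83
Solving: x ≈ 26.295, y ≈ 54.194 km (keep extra digits for the depth step; rounded: 26.3, 54.2).
Then from the A sphere: z² = 84.75² − (x − 29.3)² − (y + 24.3)² with x = 26.295, y = 54.194, so z ≈ 31.815 ≈ 31.8 km.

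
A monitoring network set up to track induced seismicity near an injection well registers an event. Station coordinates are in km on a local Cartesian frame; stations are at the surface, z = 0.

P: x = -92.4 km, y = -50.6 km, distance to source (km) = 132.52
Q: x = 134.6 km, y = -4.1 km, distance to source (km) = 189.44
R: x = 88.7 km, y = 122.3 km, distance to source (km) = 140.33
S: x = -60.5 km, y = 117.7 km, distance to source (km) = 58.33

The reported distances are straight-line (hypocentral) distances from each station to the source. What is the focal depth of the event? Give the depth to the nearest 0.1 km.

depth ≈ 22.7 km

Each station gives a sphere (x−x_i)² + (y−y_i)² + z² = d_i² (stations at z=0).
Subtracting the P sphere from Q and R: z² cancels, leaving linear equations in x and y:
454.0 x + 93.0 y = -11290.11
362.2 x + 345.8 y = 9595.90
Solving: x ≈ -38.899, y ≈ 68.493 km (keep extra digits for the depth step; rounded: -38.9, 68.5).
Then from the P sphere: z² = 132.52² − (x + 92.4)² − (y + 50.6)² with x = -38.899, y = 68.493, so z ≈ 22.717 ≈ 22.7 km.
Check against S (with the unrounded solution): distance 58.34 ≈ 58.33 km. ✓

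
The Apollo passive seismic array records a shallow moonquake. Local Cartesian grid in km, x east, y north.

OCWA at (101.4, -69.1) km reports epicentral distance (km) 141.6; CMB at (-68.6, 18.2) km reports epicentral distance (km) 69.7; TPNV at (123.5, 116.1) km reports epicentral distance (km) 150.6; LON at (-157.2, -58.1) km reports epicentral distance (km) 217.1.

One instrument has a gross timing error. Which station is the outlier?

Solve using three stations at a time. Using OCWA, CMB, TPNV (subtract circle equations pairwise → linear system) gives (x, y) ≈ (0.1, 29.8).
Distances from that point to each station vs reported:
  OCWA: calculated 141.6 vs reported 141.6 → residual 0.0 km
  CMB: calculated 69.7 vs reported 69.7 → residual 0.0 km
  TPNV: calculated 150.6 vs reported 150.6 → residual 0.0 km
  LON: calculated 180.2 vs reported 217.1 → residual 36.9 km
OCWA, CMB, TPNV are mutually consistent (residuals ≈ 0); LON is off by 36.9 km.

LON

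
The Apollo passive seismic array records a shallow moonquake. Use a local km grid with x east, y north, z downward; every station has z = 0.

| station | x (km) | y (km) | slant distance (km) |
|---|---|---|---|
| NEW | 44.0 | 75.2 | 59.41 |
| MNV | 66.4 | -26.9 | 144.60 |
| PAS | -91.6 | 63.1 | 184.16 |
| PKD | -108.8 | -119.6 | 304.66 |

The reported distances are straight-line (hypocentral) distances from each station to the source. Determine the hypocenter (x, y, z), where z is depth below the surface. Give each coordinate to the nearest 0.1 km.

Each station gives a sphere (x−x_i)² + (y−y_i)² + z² = d_i² (stations at z=0).
Subtracting the NEW sphere from MNV and PAS: z² cancels, leaving linear equations in x and y:
44.8 x − 204.2 y = -19838.08
-271.2 x − 24.2 y = -25604.23
Solving: x ≈ 84.096, y ≈ 115.600 km (keep extra digits for the depth step; rounded: 84.1, 115.6).
Then from the NEW sphere: z² = 59.41² − (x − 44.0)² − (y − 75.2)² with x = 84.096, y = 115.600, so z ≈ 17.021 ≈ 17.0 km.
Check against PKD (with the unrounded solution): distance 304.66 ≈ 304.66 km. ✓

x ≈ 84.1 km, y ≈ 115.6 km, depth ≈ 17.0 km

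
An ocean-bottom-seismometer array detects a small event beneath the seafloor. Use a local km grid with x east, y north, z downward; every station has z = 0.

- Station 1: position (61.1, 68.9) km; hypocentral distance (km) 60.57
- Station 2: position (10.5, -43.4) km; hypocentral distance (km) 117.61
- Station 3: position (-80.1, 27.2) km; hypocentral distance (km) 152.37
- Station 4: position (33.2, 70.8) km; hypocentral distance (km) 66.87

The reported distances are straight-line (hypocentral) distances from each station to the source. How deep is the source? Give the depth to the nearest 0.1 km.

56.5 km

Each station gives a sphere (x−x_i)² + (y−y_i)² + z² = d_i² (stations at z=0).
Subtracting the Station 1 sphere from Station 2 and Station 3: z² cancels, leaving linear equations in x and y:
-101.2 x − 224.6 y = -16650.00
-282.4 x − 83.4 y = -20872.46
Solving: x ≈ 60.002, y ≈ 47.096 km (keep extra digits for the depth step; rounded: 60.0, 47.1).
Then from the Station 1 sphere: z² = 60.57² − (x − 61.1)² − (y − 68.9)² with x = 60.002, y = 47.096, so z ≈ 56.499 ≈ 56.5 km.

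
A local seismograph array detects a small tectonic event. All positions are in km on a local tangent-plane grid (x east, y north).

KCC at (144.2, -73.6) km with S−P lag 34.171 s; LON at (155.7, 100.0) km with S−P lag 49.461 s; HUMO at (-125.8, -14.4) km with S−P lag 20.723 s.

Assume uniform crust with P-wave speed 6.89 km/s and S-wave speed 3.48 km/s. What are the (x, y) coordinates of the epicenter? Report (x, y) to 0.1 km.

Distance from S−P lag: d = Δt · v_P v_S / (v_P − v_S) = Δt · (6.89·3.48)/(6.89−3.48) ≈ 7.0314·Δt.
So d_KCC = 240.27, d_LON = 347.78, d_HUMO = 145.71 km.
Circle about each station: (x − 144.2)² + (y + 73.6)² = 240.27²; (x − 155.7)² + (y − 100.0)² = 347.78²; (x + 125.8)² + (y + 14.4)² = 145.71².
Subtracting pairs of circle equations eliminates x²+y² and gives linear equations (the radical axes):
23.0 x + 347.2 y = -55189.37
-540.0 x + 118.4 y = 26320.67
Solving the 2×2 system: x ≈ -82.4, y ≈ -153.5 km.

(-82.4, -153.5)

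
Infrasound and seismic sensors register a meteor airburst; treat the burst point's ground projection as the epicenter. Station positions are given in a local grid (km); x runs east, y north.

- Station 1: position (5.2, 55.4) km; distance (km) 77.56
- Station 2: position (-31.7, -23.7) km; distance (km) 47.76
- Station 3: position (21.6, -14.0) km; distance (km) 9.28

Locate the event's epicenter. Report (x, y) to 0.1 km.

x ≈ 16.0 km, y ≈ -21.4 km

Circle about each station: (x − 5.2)² + (y − 55.4)² = 77.56²; (x + 31.7)² + (y + 23.7)² = 47.76²; (x − 21.6)² + (y + 14.0)² = 9.28².
Subtracting pairs of circle equations eliminates x²+y² and gives linear equations (the radical axes):
-73.8 x − 158.2 y = 2204.92
32.8 x − 138.8 y = 3495.80
Solving the 2×2 system: x ≈ 16.0, y ≈ -21.4 km.
Check against Station 1 (with the unrounded x, y): √((x − 5.2)²+(y − 55.4)²) = 77.56 ≈ 77.56 km. ✓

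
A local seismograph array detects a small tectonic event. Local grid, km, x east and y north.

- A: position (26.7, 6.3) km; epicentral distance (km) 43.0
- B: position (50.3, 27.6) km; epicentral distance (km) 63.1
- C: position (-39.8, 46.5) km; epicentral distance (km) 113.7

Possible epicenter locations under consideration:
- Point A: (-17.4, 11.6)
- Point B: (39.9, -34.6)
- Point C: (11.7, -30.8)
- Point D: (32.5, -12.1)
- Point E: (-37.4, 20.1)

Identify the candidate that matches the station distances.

Point B

For each candidate, compare |candidate − station| to the reported distance:
Point A: residuals A 1.4, B 6.5, C 72.2 → max 72.2 km
Point B: residuals A 0.0, B 0.0, C 0.0 → max 0.0 km
Point C: residuals A 3.0, B 6.9, C 20.8 → max 20.8 km
Point D: residuals A 23.7, B 19.6, C 20.6 → max 23.7 km
Point E: residuals A 22.6, B 24.9, C 87.2 → max 87.2 km
Only Point B has all residuals ≈ 0.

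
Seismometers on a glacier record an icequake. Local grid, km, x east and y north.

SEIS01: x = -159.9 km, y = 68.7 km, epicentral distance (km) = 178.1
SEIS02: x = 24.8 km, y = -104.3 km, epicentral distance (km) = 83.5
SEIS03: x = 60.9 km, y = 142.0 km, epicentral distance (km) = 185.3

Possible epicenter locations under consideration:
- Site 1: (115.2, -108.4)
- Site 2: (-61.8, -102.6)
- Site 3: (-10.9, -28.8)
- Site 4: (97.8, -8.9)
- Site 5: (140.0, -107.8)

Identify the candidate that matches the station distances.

Site 3

For each candidate, compare |candidate − station| to the reported distance:
Site 1: residuals SEIS01 149.1, SEIS02 7.0, SEIS03 70.9 → max 149.1 km
Site 2: residuals SEIS01 19.3, SEIS02 3.1, SEIS03 88.4 → max 88.4 km
Site 3: residuals SEIS01 0.0, SEIS02 0.0, SEIS03 0.0 → max 0.0 km
Site 4: residuals SEIS01 91.0, SEIS02 36.6, SEIS03 30.0 → max 91.0 km
Site 5: residuals SEIS01 169.9, SEIS02 31.8, SEIS03 76.7 → max 169.9 km
Only Site 3 has all residuals ≈ 0.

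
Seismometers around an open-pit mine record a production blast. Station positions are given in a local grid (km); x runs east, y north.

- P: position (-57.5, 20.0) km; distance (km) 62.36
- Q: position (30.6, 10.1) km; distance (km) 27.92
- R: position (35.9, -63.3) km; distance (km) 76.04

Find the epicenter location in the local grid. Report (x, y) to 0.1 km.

Circle about each station: (x + 57.5)² + (y − 20.0)² = 62.36²; (x − 30.6)² + (y − 10.1)² = 27.92²; (x − 35.9)² + (y + 63.3)² = 76.04².
Subtracting the P equation from the Q and R equations removes the quadratic terms:
176.2 x − 19.8 y = 441.36
186.8 x − 166.6 y = -303.86
Solving the 2×2 system: x ≈ 3.1, y ≈ 5.3 km.

3.1 km east, 5.3 km north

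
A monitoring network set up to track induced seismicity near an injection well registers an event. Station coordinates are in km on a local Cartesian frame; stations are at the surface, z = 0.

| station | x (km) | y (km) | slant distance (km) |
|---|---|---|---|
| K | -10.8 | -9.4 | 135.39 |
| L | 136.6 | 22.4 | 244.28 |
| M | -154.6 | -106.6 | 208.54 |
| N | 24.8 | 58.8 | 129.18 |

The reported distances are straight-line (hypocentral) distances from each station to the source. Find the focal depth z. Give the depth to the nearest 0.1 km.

Each station gives a sphere (x−x_i)² + (y−y_i)² + z² = d_i² (stations at z=0).
Subtracting the K sphere from L and M: z² cancels, leaving linear equations in x and y:
294.8 x + 63.6 y = -22385.95
-287.6 x − 194.4 y = 9901.24
Solving: x ≈ -95.395, y ≈ 90.198 km (keep extra digits for the depth step; rounded: -95.4, 90.2).
Then from the K sphere: z² = 135.39² − (x + 10.8)² − (y + 9.4)² with x = -95.395, y = 90.198, so z ≈ 35.417 ≈ 35.4 km.

35.4 km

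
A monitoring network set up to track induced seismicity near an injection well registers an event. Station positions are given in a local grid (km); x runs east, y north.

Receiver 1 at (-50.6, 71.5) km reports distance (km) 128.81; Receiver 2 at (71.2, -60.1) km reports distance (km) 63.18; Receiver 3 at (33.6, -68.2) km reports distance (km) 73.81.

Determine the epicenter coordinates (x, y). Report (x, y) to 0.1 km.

(57.6, 1.6)

Circle about each station: (x + 50.6)² + (y − 71.5)² = 128.81²; (x − 71.2)² + (y + 60.1)² = 63.18²; (x − 33.6)² + (y + 68.2)² = 73.81².
Subtracting pairs of circle equations eliminates x²+y² and gives linear equations (the radical axes):
243.6 x − 263.2 y = 13609.14
168.4 x − 279.4 y = 9251.69
Solving the 2×2 system: x ≈ 57.6, y ≈ 1.6 km.
Check against Receiver 1 (with the unrounded x, y): √((x + 50.6)²+(y − 71.5)²) = 128.81 ≈ 128.81 km. ✓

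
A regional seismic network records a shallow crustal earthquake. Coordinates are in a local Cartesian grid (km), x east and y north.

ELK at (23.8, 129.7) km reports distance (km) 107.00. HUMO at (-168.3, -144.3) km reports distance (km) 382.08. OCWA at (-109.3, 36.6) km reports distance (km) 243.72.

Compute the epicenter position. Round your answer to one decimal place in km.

126.3 km east, 99.0 km north

Circle about each station: (x − 23.8)² + (y − 129.7)² = 107.00²; (x + 168.3)² + (y + 144.3)² = 382.08²; (x + 109.3)² + (y − 36.6)² = 243.72².
Subtracting pairs of circle equations eliminates x²+y² and gives linear equations (the radical axes):
-384.2 x − 548.0 y = -102777.28
-266.2 x − 186.2 y = -52052.92
Solving the 2×2 system: x ≈ 126.3, y ≈ 99.0 km.
Check against ELK (with the unrounded x, y): √((x − 23.8)²+(y − 129.7)²) = 106.98 ≈ 107.00 km. ✓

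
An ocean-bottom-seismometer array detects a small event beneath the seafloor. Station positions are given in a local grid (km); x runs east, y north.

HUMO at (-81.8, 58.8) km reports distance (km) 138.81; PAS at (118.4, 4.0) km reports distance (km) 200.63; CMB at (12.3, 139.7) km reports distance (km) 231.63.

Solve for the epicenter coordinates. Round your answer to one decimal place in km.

Circle about each station: (x + 81.8)² + (y − 58.8)² = 138.81²; (x − 118.4)² + (y − 4.0)² = 200.63²; (x − 12.3)² + (y − 139.7)² = 231.63².
Subtracting the HUMO equation from the PAS and CMB equations removes the quadratic terms:
400.4 x − 109.6 y = -17098.30
188.2 x + 161.8 y = -24865.54
Solving the 2×2 system: x ≈ -64.3, y ≈ -78.9 km.

(-64.3, -78.9)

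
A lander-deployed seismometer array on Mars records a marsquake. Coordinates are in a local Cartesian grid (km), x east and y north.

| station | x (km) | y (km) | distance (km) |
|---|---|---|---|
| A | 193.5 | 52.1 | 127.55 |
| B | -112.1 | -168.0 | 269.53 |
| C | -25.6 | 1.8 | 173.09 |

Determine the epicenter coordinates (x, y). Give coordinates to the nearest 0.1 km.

135.5 km east, -61.5 km north

Circle about each station: (x − 193.5)² + (y − 52.1)² = 127.55²; (x + 112.1)² + (y + 168.0)² = 269.53²; (x + 25.6)² + (y − 1.8)² = 173.09².
Subtracting the A equation from the B and C equations removes the quadratic terms:
-611.2 x − 440.2 y = -55743.67
-438.2 x − 100.6 y = -53189.21
Solving the 2×2 system: x ≈ 135.5, y ≈ -61.5 km.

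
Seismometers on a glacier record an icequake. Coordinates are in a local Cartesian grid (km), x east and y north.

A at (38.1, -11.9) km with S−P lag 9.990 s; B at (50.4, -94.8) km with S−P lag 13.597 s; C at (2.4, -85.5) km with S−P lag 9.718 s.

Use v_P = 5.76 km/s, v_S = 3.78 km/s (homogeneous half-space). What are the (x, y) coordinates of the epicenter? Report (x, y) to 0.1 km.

(-71.7, -8.5)

Distance from S−P lag: d = Δt · v_P v_S / (v_P − v_S) = Δt · (5.76·3.78)/(5.76−3.78) ≈ 10.9964·Δt.
So d_A = 109.85, d_B = 149.52, d_C = 106.86 km.
Circle about each station: (x − 38.1)² + (y + 11.9)² = 109.85²; (x − 50.4)² + (y + 94.8)² = 149.52²; (x − 2.4)² + (y + 85.5)² = 106.86².
Subtracting the A equation from the B and C equations removes the quadratic terms:
24.6 x − 165.8 y = -355.23
-71.4 x − 147.2 y = 6370.75
Solving the 2×2 system: x ≈ -71.7, y ≈ -8.5 km.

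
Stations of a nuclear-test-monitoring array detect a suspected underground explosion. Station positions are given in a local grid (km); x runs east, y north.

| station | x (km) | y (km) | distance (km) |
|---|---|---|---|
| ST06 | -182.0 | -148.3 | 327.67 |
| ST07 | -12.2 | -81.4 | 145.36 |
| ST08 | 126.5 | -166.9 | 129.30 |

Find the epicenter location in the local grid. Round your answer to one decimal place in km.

x ≈ 126.4 km, y ≈ -37.6 km

Circle about each station: (x + 182.0)² + (y + 148.3)² = 327.67²; (x + 12.2)² + (y + 81.4)² = 145.36²; (x − 126.5)² + (y + 166.9)² = 129.30².
Subtracting pairs of circle equations eliminates x²+y² and gives linear equations (the radical axes):
339.6 x + 133.8 y = 37896.01
617.0 x − 37.2 y = 79390.11
Solving the 2×2 system: x ≈ 126.4, y ≈ -37.6 km.
Check against ST06 (with the unrounded x, y): √((x + 182.0)²+(y + 148.3)²) = 327.67 ≈ 327.67 km. ✓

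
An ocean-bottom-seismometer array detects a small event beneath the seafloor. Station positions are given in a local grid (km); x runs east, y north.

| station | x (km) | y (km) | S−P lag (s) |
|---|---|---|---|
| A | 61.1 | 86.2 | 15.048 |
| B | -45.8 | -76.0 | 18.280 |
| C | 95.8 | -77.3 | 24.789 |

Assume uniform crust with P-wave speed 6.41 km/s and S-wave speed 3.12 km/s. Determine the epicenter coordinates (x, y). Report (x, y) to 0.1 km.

Distance from S−P lag: d = Δt · v_P v_S / (v_P − v_S) = Δt · (6.41·3.12)/(6.41−3.12) ≈ 6.0788·Δt.
So d_A = 91.47, d_B = 111.12, d_C = 150.69 km.
Circle about each station: (x − 61.1)² + (y − 86.2)² = 91.47²; (x + 45.8)² + (y + 76.0)² = 111.12²; (x − 95.8)² + (y + 77.3)² = 150.69².
Subtracting the A equation from the B and C equations removes the quadratic terms:
-213.8 x − 324.4 y = -7270.90
69.4 x − 327.0 y = -10351.44
Solving the 2×2 system: x ≈ -10.6, y ≈ 29.4 km.
Check against A (with the unrounded x, y): √((x − 61.1)²+(y − 86.2)²) = 91.48 ≈ 91.47 km. ✓

(-10.6, 29.4)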